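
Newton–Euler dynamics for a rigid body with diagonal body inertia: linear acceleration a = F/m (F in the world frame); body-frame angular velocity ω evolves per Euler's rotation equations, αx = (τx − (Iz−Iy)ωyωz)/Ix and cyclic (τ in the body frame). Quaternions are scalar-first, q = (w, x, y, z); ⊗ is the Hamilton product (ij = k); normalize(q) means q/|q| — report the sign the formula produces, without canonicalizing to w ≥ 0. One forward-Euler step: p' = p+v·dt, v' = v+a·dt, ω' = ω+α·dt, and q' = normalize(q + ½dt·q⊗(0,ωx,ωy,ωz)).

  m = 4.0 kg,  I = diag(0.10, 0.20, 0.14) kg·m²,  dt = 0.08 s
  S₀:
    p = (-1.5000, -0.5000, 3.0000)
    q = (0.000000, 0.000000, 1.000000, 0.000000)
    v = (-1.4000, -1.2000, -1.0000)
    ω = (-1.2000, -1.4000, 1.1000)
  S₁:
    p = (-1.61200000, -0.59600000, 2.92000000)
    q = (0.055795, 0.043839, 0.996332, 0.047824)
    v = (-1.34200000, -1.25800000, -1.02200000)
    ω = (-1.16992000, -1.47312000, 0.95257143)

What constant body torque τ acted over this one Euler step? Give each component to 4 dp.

ω₁ − ω₀ = (0.03008000, -0.07312000, -0.14742857)
precession coupling = (0.0924, 0.0528, 0.1680)
I·α + gyro = (0.1300, -0.1300, -0.0900)

τ = (0.1300, -0.1300, -0.0900)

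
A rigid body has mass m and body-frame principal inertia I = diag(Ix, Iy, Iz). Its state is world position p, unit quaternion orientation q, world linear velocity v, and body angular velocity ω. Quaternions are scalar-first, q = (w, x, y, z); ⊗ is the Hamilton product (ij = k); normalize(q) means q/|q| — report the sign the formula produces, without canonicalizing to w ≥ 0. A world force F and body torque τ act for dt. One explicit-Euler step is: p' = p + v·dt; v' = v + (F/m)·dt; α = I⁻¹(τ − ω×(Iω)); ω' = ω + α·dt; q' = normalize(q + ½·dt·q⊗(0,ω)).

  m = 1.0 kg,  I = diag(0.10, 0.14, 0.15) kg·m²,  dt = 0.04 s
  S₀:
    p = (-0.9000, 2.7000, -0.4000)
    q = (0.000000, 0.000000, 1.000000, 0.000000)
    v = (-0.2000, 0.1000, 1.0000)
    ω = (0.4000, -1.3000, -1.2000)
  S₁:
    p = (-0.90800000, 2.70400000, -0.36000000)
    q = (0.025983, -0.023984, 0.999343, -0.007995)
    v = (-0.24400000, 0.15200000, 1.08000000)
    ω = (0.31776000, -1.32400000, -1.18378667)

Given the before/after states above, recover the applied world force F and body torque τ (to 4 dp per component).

Δv = v₁−v₀ = (-0.04400000, 0.05200000, 0.08000000)
applied force F = (-1.1000, 1.3000, 2.0000)
rate change Δω = (-0.08224000, -0.02400000, 0.01621333)
precession coupling = (0.0156, 0.0240, -0.0208)
applied torque τ = (-0.1900, -0.0600, 0.0400)

F = (-1.1000, 1.3000, 2.0000)
τ = (-0.1900, -0.0600, 0.0400)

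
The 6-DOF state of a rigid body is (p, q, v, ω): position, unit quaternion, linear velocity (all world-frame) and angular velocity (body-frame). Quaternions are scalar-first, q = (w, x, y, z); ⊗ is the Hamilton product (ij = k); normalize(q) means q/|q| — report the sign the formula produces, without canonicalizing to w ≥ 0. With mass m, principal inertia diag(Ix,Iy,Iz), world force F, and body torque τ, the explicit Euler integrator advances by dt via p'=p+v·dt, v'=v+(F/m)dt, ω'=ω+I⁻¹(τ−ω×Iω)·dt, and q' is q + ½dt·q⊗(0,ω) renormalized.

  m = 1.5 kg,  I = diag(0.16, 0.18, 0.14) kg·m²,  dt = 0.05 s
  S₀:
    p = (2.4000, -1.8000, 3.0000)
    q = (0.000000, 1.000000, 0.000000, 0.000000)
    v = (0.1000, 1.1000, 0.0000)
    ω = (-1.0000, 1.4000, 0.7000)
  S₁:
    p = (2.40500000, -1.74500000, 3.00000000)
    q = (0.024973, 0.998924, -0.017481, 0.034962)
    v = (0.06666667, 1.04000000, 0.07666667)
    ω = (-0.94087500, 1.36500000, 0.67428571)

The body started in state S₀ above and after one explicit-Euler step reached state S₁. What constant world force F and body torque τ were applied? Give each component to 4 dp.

F = (-1.0000, -1.8000, 2.3000)
τ = (0.1500, -0.1400, -0.1000)

velocity change Δv = (-0.03333333, -0.06000000, 0.07666667)
F = m·Δv/dt = (-1.0000, -1.8000, 2.3000)
ω₁ − ω₀ = (0.05912500, -0.03500000, -0.02571429)
gyro term ω₀×Iω₀ = (-0.0392, -0.0140, -0.0280)
I·α + gyro = (0.1500, -0.1400, -0.1000)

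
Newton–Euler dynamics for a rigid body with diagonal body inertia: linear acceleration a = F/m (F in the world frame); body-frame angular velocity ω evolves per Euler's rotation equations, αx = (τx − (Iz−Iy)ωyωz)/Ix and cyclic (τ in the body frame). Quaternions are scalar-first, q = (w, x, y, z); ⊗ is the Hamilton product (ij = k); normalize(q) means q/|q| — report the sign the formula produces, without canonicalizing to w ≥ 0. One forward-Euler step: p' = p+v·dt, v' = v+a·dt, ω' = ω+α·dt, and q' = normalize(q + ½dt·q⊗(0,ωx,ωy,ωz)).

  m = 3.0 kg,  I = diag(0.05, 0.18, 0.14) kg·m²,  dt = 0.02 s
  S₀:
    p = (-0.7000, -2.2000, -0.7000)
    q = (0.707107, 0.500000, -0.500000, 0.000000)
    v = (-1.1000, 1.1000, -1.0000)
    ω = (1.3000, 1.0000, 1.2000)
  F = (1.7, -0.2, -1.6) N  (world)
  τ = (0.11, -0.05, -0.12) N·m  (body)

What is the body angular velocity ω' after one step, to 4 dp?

ω' = (1.3632, 1.0100, 1.1587)

gyro term ω×Iω = (-0.0480, -0.1404, 0.1690)
angular accel α = (3.1600, 0.5022, -2.0643)
new body rate ω' = (1.3632, 1.0100, 1.1587)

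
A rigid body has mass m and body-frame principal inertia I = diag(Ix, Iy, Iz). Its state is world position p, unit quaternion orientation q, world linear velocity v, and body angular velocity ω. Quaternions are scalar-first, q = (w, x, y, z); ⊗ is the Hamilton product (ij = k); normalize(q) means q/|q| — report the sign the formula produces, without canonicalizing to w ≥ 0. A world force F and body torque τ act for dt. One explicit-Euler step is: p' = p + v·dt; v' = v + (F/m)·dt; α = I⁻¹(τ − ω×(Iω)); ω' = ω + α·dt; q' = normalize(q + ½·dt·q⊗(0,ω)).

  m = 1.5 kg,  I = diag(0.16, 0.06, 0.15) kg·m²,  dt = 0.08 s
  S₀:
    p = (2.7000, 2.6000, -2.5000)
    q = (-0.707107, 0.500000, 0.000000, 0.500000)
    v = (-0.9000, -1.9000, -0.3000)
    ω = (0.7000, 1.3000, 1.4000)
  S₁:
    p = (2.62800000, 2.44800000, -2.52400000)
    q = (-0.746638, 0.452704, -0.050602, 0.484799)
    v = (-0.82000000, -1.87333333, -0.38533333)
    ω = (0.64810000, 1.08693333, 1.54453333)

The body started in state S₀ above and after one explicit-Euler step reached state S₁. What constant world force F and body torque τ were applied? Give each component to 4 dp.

F = (1.5000, 0.5000, -1.6000)
τ = (0.0600, -0.1500, 0.1800)

v₁ − v₀ = (0.08000000, 0.02666667, -0.08533333)
m·(v₁−v₀)/dt = (1.5000, 0.5000, -1.6000)
rate change Δω = (-0.05190000, -0.21306667, 0.14453333)
applied torque τ = (0.0600, -0.1500, 0.1800)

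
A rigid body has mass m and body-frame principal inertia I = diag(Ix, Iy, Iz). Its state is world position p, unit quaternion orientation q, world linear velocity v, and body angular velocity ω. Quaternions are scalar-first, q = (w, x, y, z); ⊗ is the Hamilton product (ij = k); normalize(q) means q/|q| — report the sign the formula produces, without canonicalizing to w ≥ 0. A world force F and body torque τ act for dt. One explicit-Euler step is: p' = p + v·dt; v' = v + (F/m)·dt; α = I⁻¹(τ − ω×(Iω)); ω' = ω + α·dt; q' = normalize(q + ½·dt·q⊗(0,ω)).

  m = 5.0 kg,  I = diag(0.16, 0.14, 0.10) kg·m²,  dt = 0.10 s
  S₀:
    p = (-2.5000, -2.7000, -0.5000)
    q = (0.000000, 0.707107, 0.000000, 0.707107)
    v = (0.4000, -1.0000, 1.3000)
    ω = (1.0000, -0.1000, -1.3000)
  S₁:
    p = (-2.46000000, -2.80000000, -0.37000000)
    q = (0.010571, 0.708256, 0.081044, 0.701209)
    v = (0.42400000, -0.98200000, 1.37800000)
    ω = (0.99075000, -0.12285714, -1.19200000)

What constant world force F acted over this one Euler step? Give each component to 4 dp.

F = (1.2000, 0.9000, 3.9000)

v₁ − v₀ = (0.02400000, 0.01800000, 0.07800000)
m·(v₁−v₀)/dt = (1.2000, 0.9000, 3.9000)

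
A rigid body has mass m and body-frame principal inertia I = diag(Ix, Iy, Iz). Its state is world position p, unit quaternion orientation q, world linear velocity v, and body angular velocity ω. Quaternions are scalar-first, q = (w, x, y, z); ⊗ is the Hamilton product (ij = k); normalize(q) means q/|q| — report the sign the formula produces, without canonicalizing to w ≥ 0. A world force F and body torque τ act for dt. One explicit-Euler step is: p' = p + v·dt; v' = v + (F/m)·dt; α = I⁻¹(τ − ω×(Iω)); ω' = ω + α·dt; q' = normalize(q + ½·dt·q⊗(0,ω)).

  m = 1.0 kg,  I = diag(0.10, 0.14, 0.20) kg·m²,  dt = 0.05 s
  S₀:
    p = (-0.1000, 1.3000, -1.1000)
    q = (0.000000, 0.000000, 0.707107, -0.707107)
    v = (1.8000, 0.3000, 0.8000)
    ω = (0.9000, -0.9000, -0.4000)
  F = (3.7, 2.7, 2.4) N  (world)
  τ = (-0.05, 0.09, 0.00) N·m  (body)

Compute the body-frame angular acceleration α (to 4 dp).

gyro term ω×Iω = (0.0216, 0.0360, -0.0324)
α = I⁻¹(τ − ω×Iω) = (-0.7160, 0.3857, 0.1620)

α = (-0.7160, 0.3857, 0.1620)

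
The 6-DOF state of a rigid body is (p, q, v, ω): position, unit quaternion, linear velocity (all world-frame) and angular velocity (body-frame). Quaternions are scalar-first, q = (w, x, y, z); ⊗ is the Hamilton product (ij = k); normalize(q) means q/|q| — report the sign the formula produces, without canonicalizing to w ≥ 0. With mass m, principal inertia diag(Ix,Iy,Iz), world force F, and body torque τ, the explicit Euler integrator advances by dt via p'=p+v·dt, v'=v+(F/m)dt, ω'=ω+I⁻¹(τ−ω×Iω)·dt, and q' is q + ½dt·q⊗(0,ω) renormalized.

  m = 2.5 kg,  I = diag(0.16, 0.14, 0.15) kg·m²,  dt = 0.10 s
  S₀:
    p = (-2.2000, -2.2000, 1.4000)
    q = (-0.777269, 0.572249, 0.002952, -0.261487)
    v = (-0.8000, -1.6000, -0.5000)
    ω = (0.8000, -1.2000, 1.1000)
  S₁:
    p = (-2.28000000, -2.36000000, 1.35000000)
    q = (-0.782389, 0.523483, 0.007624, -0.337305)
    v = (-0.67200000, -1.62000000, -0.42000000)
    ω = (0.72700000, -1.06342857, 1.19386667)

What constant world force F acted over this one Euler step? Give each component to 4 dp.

F = (3.2000, -0.5000, 2.0000)

Δv = v₁−v₀ = (0.12800000, -0.02000000, 0.08000000)
m·(v₁−v₀)/dt = (3.2000, -0.5000, 2.0000)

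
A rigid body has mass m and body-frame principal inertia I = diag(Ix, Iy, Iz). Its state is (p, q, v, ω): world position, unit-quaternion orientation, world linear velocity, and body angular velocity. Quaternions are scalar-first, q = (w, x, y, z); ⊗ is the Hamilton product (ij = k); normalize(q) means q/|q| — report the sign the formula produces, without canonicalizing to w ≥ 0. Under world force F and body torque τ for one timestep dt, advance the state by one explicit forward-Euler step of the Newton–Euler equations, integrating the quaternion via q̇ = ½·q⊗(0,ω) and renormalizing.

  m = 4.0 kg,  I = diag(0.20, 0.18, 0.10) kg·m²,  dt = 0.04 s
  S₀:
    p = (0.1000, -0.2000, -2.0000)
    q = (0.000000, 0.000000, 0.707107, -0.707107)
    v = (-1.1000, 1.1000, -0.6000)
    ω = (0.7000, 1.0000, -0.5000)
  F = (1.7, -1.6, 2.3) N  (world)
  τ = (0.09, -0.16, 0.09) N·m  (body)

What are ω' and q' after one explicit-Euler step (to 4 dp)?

gyro term ω×Iω = (0.0400, -0.0350, -0.0140)
(τ − ω×Iω)/I = (0.2500, -0.6944, 1.0400)
ω' = ω + α·dt = (0.7100, 0.9722, -0.4584)
q⊗(0,ω) = (-1.0606605, 0.3535535, -0.4949749, -0.4949749)
q' = normalize(q + ½dt·q⊗(0,ω)) = (-0.0212, 0.0071, 0.6970, -0.7168)

ω' = (0.7100, 0.9722, -0.4584)
q' = (-0.0212, 0.0071, 0.6970, -0.7168)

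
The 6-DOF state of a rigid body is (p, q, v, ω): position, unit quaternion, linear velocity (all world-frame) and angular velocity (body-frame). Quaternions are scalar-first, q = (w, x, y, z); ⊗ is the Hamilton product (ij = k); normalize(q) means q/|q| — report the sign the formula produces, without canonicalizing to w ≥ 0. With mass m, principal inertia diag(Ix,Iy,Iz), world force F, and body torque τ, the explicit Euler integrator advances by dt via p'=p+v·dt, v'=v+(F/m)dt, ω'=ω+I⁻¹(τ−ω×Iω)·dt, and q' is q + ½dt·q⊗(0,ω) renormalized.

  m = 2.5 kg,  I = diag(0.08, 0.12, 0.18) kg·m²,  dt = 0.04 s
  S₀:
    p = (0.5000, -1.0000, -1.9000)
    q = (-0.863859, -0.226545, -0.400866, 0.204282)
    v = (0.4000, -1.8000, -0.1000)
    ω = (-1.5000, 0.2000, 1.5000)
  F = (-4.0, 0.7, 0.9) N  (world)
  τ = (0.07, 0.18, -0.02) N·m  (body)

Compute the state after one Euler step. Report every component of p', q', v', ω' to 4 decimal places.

linear accel F/m = (-1.6000, 0.2800, 0.3600)
new position p' = (0.5160, -1.0720, -1.9040)
v' = v + a·dt = (0.3360, -1.7888, -0.0856)
ω×(Iω) gyroscopic = (0.0180, 0.2250, -0.0120)
(τ − ω×Iω)/I = (0.6500, -0.3750, -0.0444)
new body rate ω' = (-1.4740, 0.1850, 1.4982)
Hamilton product q⊗(0,ω) = (-0.5660673, 0.6536331, -0.1393773, -1.9423965)
q + ½dt·q⊗(0,ω), renormalized = (-0.8744, -0.2133, -0.4033, 0.1653)

p' = (0.5160, -1.0720, -1.9040)
q' = (-0.8744, -0.2133, -0.4033, 0.1653)
v' = (0.3360, -1.7888, -0.0856)
ω' = (-1.4740, 0.1850, 1.4982)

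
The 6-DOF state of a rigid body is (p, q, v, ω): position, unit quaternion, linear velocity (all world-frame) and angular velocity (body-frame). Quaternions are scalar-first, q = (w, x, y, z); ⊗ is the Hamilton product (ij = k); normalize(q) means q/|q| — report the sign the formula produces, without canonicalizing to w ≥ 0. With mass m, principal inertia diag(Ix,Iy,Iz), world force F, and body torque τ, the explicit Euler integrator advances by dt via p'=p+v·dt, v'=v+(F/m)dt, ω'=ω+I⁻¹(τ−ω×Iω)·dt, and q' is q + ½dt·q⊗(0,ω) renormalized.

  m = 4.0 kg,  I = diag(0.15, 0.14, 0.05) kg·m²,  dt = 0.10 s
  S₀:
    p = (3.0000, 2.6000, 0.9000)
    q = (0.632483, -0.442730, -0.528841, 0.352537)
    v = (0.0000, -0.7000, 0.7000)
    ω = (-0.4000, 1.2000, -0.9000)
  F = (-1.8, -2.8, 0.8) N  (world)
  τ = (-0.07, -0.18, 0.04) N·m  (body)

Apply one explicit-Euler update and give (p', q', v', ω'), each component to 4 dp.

precession coupling ω×(Iω) = (0.0972, 0.0360, 0.0048)
angular accel α = (-1.1147, -1.5429, 0.7040)
ω + α·dt = (-0.5115, 1.0457, -0.8296)
Hamilton product q⊗(0,ω) = (0.7748005, -0.2000807, 0.2195078, -1.3120471)
q' = normalize(q + ½dt·q⊗(0,ω)) = (0.6692, -0.4514, -0.5163, 0.2861)
linear accel F/m = (-0.4500, -0.7000, 0.2000)
new position p' = (3.0000, 2.5300, 0.9700)
v + (F/m)dt = (-0.0450, -0.7700, 0.7200)

p' = (3.0000, 2.5300, 0.9700)
q' = (0.6692, -0.4514, -0.5163, 0.2861)
v' = (-0.0450, -0.7700, 0.7200)
ω' = (-0.5115, 1.0457, -0.8296)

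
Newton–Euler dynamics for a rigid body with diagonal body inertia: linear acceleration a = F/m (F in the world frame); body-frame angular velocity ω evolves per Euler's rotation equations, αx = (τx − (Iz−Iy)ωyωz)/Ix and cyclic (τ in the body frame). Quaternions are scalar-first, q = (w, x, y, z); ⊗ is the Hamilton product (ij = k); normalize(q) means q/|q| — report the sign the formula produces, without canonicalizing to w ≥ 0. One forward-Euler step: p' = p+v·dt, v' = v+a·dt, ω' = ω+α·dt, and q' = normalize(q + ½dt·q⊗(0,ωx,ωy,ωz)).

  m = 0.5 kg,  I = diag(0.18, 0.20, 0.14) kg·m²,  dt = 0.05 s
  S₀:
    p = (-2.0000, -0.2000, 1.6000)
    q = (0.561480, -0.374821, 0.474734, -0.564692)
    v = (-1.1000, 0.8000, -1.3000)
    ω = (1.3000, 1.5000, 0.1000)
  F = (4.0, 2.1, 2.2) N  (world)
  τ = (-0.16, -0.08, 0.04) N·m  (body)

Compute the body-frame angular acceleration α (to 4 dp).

α = (-0.8389, -0.4260, 0.0071)

ω×(Iω) gyroscopic = (-0.0090, 0.0052, 0.0390)
angular accel α = (-0.8389, -0.4260, 0.0071)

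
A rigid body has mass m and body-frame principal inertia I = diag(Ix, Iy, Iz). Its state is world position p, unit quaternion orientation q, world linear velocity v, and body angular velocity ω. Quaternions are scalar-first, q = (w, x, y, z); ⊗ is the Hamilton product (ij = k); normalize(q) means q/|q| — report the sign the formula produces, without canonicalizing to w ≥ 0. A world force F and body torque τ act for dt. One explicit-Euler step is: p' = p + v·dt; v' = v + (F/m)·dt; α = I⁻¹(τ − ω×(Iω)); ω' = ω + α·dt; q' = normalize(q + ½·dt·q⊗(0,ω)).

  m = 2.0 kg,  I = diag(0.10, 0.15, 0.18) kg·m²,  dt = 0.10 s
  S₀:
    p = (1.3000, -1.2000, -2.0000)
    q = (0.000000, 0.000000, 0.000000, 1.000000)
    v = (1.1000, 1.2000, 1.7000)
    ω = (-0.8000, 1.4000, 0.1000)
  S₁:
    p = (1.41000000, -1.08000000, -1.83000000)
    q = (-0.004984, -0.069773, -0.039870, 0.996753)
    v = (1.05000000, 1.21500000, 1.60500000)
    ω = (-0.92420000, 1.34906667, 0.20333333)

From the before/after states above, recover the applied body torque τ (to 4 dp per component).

τ = (-0.1200, -0.0700, 0.1300)

rate change Δω = (-0.12420000, -0.05093333, 0.10333333)
applied torque τ = (-0.1200, -0.0700, 0.1300)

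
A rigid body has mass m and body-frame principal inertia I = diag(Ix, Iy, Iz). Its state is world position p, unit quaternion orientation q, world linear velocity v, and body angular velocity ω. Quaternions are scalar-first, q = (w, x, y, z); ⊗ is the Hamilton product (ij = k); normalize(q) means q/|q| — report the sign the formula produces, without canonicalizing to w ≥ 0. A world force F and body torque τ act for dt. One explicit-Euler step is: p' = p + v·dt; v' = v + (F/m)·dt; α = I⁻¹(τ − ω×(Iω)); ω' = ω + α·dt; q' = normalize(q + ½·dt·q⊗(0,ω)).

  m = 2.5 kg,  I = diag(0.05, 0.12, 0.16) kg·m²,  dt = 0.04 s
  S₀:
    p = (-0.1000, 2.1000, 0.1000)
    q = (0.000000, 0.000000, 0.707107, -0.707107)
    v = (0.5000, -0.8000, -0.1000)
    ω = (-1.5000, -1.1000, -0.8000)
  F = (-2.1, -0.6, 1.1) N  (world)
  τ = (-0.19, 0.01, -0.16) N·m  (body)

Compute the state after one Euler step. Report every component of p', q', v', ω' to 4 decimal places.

new position p' = (-0.0800, 2.0680, 0.0960)
v + (F/m)dt = (0.4664, -0.8096, -0.0824)
ω×(Iω) gyroscopic = (0.0352, -0.1320, 0.1155)
α = I⁻¹(τ − ω×Iω) = (-4.5040, 1.1833, -1.7219)
new body rate ω' = (-1.6802, -1.0527, -0.8689)
q⊗(0,ω) = (0.2121321, -1.3435033, 1.0606605, 1.0606605)
q' = normalize(q + ½dt·q⊗(0,ω)) = (0.0042, -0.0268, 0.7277, -0.6853)

p' = (-0.0800, 2.0680, 0.0960)
q' = (0.0042, -0.0268, 0.7277, -0.6853)
v' = (0.4664, -0.8096, -0.0824)
ω' = (-1.6802, -1.0527, -0.8689)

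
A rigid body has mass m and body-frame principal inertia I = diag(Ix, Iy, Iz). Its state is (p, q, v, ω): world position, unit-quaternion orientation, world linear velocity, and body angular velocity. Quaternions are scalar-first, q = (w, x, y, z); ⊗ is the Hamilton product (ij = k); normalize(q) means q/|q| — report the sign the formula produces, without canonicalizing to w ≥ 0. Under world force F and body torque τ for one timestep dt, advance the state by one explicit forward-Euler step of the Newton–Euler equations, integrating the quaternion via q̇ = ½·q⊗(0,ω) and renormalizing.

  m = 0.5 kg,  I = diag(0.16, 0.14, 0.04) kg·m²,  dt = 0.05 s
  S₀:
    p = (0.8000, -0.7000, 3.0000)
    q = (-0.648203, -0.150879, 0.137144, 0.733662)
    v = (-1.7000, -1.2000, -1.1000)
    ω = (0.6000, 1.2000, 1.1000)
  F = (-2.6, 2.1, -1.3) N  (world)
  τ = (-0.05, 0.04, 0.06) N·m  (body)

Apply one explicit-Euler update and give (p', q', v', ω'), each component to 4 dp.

p' = p + v·dt = (0.7150, -0.7600, 2.9450)
new velocity v' = (-1.9600, -0.9900, -1.2300)
α = I⁻¹(τ − ω×Iω) = (0.5125, -0.2800, 1.8600)
new body rate ω' = (0.6256, 1.1860, 1.1930)
2q̇ = q⊗(0,ω) = (-0.8810736, -1.1184578, -0.1716795, -0.9763645)
q + ½dt·q⊗(0,ω), renormalized = (-0.6696, -0.1787, 0.1327, 0.7086)

p' = (0.7150, -0.7600, 2.9450)
q' = (-0.6696, -0.1787, 0.1327, 0.7086)
v' = (-1.9600, -0.9900, -1.2300)
ω' = (0.6256, 1.1860, 1.1930)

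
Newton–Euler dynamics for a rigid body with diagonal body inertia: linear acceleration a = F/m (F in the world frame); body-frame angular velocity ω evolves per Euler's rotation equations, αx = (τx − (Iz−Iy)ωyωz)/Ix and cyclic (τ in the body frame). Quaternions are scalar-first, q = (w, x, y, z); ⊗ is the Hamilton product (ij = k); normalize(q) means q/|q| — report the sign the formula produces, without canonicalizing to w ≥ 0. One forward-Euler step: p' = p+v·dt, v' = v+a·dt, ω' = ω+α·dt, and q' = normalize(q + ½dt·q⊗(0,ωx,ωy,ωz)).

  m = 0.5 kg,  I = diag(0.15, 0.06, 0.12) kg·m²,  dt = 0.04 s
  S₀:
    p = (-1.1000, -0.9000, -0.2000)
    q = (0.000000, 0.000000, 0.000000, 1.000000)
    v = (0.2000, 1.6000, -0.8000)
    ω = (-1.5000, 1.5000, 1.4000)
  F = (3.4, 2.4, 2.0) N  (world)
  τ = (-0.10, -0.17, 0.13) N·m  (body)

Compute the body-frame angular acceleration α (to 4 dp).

ω×(Iω) gyroscopic = (0.1260, -0.0630, 0.2025)
α = I⁻¹(τ − ω×Iω) = (-1.5067, -1.7833, -0.6042)

α = (-1.5067, -1.7833, -0.6042)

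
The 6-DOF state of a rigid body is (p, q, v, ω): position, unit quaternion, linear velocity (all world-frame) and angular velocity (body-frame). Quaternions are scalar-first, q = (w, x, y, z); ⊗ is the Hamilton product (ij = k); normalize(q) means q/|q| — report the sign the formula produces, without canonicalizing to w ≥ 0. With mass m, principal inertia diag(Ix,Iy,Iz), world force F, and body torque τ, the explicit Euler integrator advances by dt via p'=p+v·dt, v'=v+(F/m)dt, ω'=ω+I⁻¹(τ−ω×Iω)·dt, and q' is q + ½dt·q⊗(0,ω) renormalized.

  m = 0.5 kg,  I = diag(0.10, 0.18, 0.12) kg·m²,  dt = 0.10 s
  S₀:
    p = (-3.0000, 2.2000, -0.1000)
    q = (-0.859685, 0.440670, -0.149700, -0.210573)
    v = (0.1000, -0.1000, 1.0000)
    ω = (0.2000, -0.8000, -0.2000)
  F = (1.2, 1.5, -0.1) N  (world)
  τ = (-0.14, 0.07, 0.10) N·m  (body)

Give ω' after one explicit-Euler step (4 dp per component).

α = I⁻¹(τ − ω×Iω) = (-1.3040, 0.3844, 0.9400)
ω + α·dt = (0.0696, -0.7616, -0.1060)

ω' = (0.0696, -0.7616, -0.1060)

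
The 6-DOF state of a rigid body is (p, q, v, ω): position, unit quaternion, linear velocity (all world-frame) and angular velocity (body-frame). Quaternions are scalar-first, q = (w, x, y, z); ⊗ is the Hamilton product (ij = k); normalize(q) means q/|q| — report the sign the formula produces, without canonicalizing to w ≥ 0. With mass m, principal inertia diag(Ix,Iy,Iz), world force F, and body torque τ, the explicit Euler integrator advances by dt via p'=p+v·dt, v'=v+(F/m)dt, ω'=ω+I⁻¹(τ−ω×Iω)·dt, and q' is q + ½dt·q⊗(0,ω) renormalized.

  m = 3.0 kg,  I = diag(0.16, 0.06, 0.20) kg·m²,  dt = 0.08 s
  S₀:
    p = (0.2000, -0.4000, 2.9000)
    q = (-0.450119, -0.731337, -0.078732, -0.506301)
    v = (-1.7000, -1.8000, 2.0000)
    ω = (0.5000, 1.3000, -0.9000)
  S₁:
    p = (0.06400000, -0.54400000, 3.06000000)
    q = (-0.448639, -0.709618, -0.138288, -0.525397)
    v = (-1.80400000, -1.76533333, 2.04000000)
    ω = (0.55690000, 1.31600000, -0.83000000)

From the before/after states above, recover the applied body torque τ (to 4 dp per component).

Δω = ω₁−ω₀ = (0.05690000, 0.01600000, 0.07000000)
precession coupling = (-0.1638, 0.0180, -0.0650)
I·α + gyro = (-0.0500, 0.0300, 0.1100)

τ = (-0.0500, 0.0300, 0.1100)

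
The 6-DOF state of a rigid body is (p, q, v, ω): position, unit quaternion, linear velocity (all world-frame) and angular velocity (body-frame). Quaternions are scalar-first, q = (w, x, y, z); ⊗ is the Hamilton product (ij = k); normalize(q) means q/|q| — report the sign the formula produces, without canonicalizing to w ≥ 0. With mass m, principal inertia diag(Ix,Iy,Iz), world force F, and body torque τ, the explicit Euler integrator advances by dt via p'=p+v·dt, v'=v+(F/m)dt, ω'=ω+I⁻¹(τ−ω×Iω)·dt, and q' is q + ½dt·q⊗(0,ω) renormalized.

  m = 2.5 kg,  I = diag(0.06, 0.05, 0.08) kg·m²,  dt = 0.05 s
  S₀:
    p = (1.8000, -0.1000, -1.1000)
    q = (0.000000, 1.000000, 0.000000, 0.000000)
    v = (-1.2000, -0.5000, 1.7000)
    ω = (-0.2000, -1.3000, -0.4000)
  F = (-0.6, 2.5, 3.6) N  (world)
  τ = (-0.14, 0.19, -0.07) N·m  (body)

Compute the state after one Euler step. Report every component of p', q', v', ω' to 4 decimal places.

p' = (1.7400, -0.1250, -1.0150)
q' = (0.0050, 0.9994, 0.0100, -0.0325)
v' = (-1.2120, -0.4500, 1.7720)
ω' = (-0.3297, -1.1084, -0.4421)

a = (-0.2400, 1.0000, 1.4400)
new position p' = (1.7400, -0.1250, -1.0150)
v' = v + a·dt = (-1.2120, -0.4500, 1.7720)
(τ − ω×Iω)/I = (-2.5933, 3.8320, -0.8425)
new body rate ω' = (-0.3297, -1.1084, -0.4421)
q⊗(0,ω) = (0.2000000, 0.0000000, 0.4000000, -1.3000000)
q + ½dt·q⊗(0,ω), renormalized = (0.0050, 0.9994, 0.0100, -0.0325)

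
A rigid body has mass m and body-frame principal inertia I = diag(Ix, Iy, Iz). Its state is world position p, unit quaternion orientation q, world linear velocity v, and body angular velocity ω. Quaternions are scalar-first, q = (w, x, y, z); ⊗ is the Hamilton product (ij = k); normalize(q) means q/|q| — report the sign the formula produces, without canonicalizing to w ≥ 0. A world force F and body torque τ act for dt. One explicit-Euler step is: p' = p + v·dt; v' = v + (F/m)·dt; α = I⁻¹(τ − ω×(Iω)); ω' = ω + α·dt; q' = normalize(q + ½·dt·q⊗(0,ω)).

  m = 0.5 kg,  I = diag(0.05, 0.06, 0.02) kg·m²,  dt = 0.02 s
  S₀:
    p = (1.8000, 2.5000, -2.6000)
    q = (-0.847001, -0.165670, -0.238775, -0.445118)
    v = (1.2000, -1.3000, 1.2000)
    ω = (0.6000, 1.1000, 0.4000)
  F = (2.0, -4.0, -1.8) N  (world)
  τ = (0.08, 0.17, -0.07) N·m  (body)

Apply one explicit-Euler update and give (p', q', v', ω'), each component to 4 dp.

p' = (1.8240, 2.4740, -2.5760)
q' = (-0.8415, -0.1668, -0.2501, -0.4489)
v' = (1.2800, -1.4600, 1.1280)
ω' = (0.6390, 1.1543, 0.3234)

(τ − ω×Iω)/I = (1.9520, 2.7133, -3.8300)
ω' = ω + α·dt = (0.6390, 1.1543, 0.3234)
Hamilton product q⊗(0,ω) = (0.5401017, -0.1140808, -1.1325039, -0.3777724)
q + ½dt·q⊗(0,ω), renormalized = (-0.8415, -0.1668, -0.2501, -0.4489)
a = F/m = (4.0000, -8.0000, -3.6000)
p + v·dt = (1.8240, 2.4740, -2.5760)
v + (F/m)dt = (1.2800, -1.4600, 1.1280)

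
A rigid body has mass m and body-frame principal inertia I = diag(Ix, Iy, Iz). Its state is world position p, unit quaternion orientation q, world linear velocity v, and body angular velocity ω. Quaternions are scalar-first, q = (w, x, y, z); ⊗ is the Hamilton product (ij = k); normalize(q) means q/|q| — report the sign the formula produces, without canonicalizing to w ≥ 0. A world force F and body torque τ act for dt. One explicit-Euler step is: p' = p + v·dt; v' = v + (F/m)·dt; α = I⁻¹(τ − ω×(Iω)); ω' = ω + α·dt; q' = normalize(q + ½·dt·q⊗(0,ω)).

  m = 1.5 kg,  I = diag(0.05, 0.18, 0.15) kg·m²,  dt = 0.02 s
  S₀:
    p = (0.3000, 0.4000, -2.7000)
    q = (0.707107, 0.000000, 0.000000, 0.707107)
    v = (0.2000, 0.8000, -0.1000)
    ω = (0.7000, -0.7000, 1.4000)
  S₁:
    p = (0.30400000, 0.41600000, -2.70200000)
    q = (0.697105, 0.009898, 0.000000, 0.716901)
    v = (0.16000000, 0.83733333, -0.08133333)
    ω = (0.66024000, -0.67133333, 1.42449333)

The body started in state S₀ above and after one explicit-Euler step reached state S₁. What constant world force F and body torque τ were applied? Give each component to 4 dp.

F = (-3.0000, 2.8000, 1.4000)
τ = (-0.0700, 0.1600, 0.1200)

Δv = v₁−v₀ = (-0.04000000, 0.03733333, 0.01866667)
applied force F = (-3.0000, 2.8000, 1.4000)
ω₁ − ω₀ = (-0.03976000, 0.02866667, 0.02449333)
τ = I·(Δω/dt) + ω₀×(Iω₀) = (-0.0700, 0.1600, 0.1200)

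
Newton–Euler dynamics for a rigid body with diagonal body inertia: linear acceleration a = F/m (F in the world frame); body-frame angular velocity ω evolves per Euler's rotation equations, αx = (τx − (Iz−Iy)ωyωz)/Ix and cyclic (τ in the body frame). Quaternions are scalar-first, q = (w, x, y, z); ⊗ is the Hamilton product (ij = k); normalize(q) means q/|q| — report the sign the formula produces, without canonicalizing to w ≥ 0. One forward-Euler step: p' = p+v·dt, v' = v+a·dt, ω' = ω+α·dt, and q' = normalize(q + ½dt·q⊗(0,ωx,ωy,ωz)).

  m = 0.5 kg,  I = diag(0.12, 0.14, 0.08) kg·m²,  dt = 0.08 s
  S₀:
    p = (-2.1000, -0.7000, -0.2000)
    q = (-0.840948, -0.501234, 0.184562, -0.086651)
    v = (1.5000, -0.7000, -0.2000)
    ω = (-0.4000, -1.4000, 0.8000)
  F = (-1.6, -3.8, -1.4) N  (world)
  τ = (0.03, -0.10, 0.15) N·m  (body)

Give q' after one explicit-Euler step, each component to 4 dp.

q' = (-0.8340, -0.4857, 0.2485, -0.0824)

Hamilton product q⊗(0,ω) = (0.1272140, 0.3627174, 1.6129748, 0.1027940)
q' = normalize(q + ½dt·q⊗(0,ω)) = (-0.8340, -0.4857, 0.2485, -0.0824)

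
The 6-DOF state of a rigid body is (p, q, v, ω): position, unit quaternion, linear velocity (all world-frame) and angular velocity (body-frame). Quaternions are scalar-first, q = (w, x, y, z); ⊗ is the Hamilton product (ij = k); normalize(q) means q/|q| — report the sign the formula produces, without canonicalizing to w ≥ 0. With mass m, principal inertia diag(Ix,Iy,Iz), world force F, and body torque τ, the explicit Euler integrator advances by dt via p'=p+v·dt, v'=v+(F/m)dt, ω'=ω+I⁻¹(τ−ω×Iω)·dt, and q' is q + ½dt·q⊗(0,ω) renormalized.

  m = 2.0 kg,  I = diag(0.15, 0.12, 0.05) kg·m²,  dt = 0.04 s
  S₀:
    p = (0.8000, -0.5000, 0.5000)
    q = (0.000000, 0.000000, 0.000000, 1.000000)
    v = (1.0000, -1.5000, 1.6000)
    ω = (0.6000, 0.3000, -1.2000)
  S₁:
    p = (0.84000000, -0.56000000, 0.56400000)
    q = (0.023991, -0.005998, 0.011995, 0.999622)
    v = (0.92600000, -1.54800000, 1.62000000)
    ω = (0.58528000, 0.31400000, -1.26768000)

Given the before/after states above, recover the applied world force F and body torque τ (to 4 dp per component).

F = (-3.7000, -2.4000, 1.0000)
τ = (-0.0300, -0.0300, -0.0900)

v₁ − v₀ = (-0.07400000, -0.04800000, 0.02000000)
applied force F = (-3.7000, -2.4000, 1.0000)
Δω = ω₁−ω₀ = (-0.01472000, 0.01400000, -0.06768000)
applied torque τ = (-0.0300, -0.0300, -0.0900)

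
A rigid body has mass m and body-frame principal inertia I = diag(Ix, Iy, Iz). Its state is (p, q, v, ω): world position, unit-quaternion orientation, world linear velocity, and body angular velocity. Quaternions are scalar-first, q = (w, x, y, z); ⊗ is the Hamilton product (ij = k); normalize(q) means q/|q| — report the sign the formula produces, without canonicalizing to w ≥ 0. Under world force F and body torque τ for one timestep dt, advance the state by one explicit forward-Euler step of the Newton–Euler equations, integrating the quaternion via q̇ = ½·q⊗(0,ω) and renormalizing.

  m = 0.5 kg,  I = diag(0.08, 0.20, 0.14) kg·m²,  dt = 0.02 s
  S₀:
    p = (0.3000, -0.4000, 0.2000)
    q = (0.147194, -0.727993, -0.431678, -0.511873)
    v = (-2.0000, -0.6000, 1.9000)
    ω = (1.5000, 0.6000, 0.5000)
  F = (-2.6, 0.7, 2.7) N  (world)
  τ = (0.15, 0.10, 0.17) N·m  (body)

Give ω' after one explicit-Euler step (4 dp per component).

ω×(Iω) gyroscopic = (-0.0180, -0.0450, 0.1080)
angular accel α = (2.1000, 0.7250, 0.4429)
new body rate ω' = (1.5420, 0.6145, 0.5089)

ω' = (1.5420, 0.6145, 0.5089)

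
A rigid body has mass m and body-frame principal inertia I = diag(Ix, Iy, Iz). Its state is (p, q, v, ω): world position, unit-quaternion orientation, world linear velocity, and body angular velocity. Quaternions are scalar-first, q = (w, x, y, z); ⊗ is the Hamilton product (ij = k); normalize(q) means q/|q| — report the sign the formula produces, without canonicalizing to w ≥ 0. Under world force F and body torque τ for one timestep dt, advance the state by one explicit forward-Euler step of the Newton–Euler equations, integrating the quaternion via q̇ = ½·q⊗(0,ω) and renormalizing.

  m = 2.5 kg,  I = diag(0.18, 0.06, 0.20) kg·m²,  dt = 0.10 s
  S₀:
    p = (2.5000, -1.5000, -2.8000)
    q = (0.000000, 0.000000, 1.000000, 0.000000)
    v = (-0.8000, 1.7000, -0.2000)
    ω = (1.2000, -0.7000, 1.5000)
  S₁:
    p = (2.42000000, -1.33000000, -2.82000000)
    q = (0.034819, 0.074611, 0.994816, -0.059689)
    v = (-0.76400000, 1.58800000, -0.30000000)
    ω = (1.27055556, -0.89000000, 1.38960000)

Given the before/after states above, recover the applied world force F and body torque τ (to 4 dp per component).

v₁ − v₀ = (0.03600000, -0.11200000, -0.10000000)
applied force F = (0.9000, -2.8000, -2.5000)
ω₁ − ω₀ = (0.07055556, -0.19000000, -0.11040000)
τ = I·(Δω/dt) + ω₀×(Iω₀) = (-0.0200, -0.1500, -0.1200)

F = (0.9000, -2.8000, -2.5000)
τ = (-0.0200, -0.1500, -0.1200)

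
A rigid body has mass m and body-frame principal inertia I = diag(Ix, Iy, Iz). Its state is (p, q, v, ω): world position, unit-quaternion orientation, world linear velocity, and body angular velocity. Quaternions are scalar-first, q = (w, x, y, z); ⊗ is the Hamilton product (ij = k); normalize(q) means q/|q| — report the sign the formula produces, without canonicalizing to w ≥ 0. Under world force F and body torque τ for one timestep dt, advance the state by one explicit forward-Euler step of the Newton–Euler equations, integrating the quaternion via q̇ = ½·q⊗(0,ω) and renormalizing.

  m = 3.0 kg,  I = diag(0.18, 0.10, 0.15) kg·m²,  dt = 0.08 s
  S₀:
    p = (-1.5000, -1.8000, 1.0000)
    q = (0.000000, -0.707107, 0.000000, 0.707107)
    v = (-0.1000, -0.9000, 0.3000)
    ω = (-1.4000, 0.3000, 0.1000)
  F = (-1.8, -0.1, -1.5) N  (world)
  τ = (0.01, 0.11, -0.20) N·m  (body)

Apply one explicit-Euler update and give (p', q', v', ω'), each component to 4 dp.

α = I⁻¹(τ − ω×Iω) = (0.0472, 1.1420, -1.5573)
new body rate ω' = (-1.3962, 0.3914, -0.0246)
q⊗(0,ω) = (-1.0606605, -0.2121321, -0.9192391, -0.2121321)
updated quaternion q' = (-0.0424, -0.7144, -0.0367, 0.6975)
a = (-0.6000, -0.0333, -0.5000)
p + v·dt = (-1.5080, -1.8720, 1.0240)
new velocity v' = (-0.1480, -0.9027, 0.2600)

p' = (-1.5080, -1.8720, 1.0240)
q' = (-0.0424, -0.7144, -0.0367, 0.6975)
v' = (-0.1480, -0.9027, 0.2600)
ω' = (-1.3962, 0.3914, -0.0246)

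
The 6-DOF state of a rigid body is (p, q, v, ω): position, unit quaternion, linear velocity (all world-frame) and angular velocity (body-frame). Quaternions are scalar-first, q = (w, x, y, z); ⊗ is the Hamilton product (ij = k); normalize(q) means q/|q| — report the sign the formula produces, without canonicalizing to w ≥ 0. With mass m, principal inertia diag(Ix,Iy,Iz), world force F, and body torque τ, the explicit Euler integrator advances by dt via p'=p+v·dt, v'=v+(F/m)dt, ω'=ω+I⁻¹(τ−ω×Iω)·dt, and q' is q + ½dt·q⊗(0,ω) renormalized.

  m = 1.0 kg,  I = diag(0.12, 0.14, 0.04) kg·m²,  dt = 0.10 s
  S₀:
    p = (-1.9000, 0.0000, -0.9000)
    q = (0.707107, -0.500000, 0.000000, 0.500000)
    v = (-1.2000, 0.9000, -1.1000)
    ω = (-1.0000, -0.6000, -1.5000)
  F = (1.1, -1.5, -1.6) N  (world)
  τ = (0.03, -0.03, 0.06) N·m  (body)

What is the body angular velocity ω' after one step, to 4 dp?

α = I⁻¹(τ − ω×Iω) = (1.0000, -1.0714, 1.2000)
ω' = ω + α·dt = (-0.9000, -0.7071, -1.3800)

ω' = (-0.9000, -0.7071, -1.3800)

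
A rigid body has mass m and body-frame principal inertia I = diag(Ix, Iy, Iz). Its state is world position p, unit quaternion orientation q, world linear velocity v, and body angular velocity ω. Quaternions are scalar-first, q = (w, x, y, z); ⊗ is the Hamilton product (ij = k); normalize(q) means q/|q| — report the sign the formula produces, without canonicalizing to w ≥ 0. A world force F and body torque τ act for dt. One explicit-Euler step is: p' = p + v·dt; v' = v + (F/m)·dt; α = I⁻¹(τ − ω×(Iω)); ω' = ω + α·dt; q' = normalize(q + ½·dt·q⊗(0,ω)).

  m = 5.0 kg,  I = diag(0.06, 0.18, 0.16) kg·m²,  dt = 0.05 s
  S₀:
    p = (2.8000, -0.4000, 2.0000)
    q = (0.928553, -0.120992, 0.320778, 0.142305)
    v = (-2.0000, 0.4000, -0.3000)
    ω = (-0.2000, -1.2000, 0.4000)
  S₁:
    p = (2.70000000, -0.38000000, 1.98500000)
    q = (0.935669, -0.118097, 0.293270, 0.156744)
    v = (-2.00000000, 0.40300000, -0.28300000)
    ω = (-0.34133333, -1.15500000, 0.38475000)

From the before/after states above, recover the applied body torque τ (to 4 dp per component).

τ = (-0.1600, 0.1700, -0.0200)

ω₁ − ω₀ = (-0.14133333, 0.04500000, -0.01525000)
applied torque τ = (-0.1600, 0.1700, -0.0200)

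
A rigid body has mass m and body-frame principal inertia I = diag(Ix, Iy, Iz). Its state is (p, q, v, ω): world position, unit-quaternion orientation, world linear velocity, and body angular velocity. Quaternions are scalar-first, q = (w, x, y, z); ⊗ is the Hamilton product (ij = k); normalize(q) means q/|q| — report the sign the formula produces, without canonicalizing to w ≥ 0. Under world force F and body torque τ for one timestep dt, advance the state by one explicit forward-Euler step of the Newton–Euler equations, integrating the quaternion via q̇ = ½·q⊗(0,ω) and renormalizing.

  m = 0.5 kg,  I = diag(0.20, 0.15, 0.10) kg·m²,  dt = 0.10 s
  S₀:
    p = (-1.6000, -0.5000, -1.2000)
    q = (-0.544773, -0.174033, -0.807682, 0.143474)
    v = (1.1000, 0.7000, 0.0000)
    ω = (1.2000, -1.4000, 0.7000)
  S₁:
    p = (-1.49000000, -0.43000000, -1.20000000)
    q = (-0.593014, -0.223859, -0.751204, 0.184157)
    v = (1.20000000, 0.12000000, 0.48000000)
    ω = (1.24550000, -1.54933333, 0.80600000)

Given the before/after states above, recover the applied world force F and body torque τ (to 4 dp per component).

F = (0.5000, -2.9000, 2.4000)
τ = (0.1400, -0.1400, 0.1900)

ω₁ − ω₀ = (0.04550000, -0.14933333, 0.10600000)
applied torque τ = (0.1400, -0.1400, 0.1900)
v₁ − v₀ = (0.10000000, -0.58000000, 0.48000000)
m·(v₁−v₀)/dt = (0.5000, -2.9000, 2.4000)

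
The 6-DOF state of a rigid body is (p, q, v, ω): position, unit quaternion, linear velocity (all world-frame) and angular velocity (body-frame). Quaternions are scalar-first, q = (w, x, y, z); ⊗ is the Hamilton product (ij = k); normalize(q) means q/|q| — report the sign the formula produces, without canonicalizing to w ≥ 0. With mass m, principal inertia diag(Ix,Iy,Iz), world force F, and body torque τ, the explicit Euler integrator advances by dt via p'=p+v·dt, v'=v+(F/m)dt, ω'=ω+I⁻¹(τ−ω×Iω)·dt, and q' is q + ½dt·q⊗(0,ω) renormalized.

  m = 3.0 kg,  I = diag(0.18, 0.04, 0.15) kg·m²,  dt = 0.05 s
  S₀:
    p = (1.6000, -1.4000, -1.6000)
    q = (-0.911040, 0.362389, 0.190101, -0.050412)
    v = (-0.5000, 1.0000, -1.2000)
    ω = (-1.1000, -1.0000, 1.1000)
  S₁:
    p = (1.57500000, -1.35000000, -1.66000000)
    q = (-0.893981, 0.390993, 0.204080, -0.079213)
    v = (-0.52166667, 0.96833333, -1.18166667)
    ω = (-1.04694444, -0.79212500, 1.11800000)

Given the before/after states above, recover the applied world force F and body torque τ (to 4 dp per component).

Δv = v₁−v₀ = (-0.02166667, -0.03166667, 0.01833333)
m·(v₁−v₀)/dt = (-1.3000, -1.9000, 1.1000)
ω₁ − ω₀ = (0.05305556, 0.20787500, 0.01800000)
precession coupling = (-0.1210, -0.0363, -0.1540)
applied torque τ = (0.0700, 0.1300, -0.1000)

F = (-1.3000, -1.9000, 1.1000)
τ = (0.0700, 0.1300, -0.1000)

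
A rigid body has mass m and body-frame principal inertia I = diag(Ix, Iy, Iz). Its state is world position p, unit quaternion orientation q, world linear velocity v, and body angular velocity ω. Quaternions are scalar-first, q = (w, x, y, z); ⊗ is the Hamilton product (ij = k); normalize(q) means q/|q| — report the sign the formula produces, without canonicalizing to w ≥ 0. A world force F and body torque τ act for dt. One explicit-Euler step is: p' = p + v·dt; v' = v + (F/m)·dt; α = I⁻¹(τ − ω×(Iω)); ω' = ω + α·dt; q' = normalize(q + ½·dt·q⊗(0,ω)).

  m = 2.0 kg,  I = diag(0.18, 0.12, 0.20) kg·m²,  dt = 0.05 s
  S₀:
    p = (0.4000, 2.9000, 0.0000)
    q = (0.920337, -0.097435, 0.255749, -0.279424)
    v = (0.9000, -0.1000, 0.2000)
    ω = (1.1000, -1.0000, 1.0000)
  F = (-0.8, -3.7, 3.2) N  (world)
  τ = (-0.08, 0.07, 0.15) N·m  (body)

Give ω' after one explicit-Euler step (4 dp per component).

ω×(Iω) gyroscopic = (-0.0800, -0.0220, 0.0660)
α = I⁻¹(τ − ω×Iω) = (0.0000, 0.7667, 0.4200)
ω' = ω + α·dt = (1.1000, -0.9617, 1.0210)

ω' = (1.1000, -0.9617, 1.0210)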